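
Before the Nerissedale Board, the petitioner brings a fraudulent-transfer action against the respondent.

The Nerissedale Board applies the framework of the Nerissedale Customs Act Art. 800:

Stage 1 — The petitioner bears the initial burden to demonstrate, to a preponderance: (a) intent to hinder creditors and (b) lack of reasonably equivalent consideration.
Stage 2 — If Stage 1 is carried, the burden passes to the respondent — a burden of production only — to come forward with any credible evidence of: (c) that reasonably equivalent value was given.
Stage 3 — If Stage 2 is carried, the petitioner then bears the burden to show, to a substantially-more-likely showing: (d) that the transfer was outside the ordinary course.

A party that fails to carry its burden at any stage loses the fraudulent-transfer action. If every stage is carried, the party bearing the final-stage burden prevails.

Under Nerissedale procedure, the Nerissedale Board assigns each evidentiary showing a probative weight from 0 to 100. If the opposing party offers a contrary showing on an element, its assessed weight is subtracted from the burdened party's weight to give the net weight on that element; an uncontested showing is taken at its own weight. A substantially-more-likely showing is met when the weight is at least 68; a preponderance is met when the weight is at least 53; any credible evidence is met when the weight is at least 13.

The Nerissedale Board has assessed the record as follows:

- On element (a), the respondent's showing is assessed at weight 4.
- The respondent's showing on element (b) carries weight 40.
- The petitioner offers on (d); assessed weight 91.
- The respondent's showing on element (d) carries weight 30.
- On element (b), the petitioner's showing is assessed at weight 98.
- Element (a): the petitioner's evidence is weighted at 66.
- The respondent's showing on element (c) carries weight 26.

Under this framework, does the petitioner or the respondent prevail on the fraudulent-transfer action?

Stage 1 — burden on petitioner; standard: a preponderance (weight is at least 53).
    (a): 66 − 4 = 62 ≥ 53 [met]
    (b): 98 − 40 = 58 ≥ 53 [met]
  Stage 1 carried; the burden shifts to the respondent.
Stage 2 — burden on respondent; standard: any credible evidence (weight is at least 13).
    (c): 26 ≥ 13 [met]
  The respondent carries Stage 2; the petitioner now bears the burden.
Stage 3 — burden on petitioner; standard: a substantially-more-likely showing (weight is at least 68).
    (d): 91 − 30 = 61 < 68 [not met]
  The petitioner does not carry Stage 3.
So the respondent prevails.

respondent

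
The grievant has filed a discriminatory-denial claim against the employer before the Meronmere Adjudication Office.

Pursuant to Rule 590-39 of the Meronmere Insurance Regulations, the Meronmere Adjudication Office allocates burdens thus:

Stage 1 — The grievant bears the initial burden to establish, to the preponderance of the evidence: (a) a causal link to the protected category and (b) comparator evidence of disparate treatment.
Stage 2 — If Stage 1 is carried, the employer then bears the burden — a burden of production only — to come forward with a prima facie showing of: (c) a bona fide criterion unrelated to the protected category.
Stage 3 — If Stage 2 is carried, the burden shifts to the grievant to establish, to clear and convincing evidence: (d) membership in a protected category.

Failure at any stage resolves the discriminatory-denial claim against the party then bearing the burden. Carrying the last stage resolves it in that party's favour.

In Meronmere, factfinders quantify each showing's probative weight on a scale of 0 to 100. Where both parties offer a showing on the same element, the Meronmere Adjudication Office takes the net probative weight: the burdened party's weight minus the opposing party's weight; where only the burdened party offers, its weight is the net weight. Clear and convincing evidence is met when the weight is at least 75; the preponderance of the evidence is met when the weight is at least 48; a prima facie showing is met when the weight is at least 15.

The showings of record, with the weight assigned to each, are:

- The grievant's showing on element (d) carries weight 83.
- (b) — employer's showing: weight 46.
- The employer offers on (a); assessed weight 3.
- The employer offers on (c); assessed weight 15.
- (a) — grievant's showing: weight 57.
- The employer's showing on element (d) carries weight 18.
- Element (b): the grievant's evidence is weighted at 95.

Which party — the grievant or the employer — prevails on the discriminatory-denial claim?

Stage 1 (grievant, the preponderance of the evidence, weight is at least 48): (a) net 57−3=54 ≥ 48 — meets; (b) net 95−46=49 ≥ 48 — meets.
  All elements met. The burden passes to the employer.
Stage 2 (employer, a prima facie showing, weight is at least 15): (c) 15 ≥ 15 — meets.
  Stage 2 carried; the burden shifts to the grievant.
Stage 3 (grievant, clear and convincing evidence, weight is at least 75): (d) net 83−18=65 < 75 — fails.
  Stage 3 not carried; the grievant fails its burden.
The analysis ends at Stage 3; the employer prevails.

employer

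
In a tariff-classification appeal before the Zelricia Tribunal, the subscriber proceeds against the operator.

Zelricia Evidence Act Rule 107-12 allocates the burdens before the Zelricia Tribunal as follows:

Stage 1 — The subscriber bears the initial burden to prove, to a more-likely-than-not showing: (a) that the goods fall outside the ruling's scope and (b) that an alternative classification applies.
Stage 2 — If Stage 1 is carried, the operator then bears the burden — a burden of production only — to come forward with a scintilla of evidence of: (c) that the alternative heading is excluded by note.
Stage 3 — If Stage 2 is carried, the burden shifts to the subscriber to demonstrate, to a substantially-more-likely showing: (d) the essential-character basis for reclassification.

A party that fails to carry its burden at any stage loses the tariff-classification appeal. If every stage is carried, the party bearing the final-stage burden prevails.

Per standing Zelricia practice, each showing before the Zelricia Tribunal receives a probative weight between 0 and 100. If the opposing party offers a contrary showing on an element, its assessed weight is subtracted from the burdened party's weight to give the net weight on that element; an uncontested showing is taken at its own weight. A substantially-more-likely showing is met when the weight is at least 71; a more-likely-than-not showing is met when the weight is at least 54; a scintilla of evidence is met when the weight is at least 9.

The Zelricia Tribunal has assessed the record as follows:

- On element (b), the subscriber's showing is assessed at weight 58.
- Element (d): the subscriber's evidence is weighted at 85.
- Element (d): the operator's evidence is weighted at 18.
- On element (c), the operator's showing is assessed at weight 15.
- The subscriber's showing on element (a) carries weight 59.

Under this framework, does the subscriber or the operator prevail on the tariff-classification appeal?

operator

Stage 1 (subscriber, a more-likely-than-not showing, weight is at least 54): (a) 59 ≥ 54 — meets; (b) 58 ≥ 54 — meets.
  The subscriber carries Stage 1; the operator now bears the burden.
Stage 2 (operator, a scintilla of evidence, weight is at least 9): (c) 15 ≥ 9 — meets.
  Stage 2 is satisfied; the onus moves to the subscriber.
Stage 3 (subscriber, a substantially-more-likely showing, weight is at least 71): (d) net 85−18=67 < 71 — fails.
  The subscriber does not carry Stage 3.
The operator prevails.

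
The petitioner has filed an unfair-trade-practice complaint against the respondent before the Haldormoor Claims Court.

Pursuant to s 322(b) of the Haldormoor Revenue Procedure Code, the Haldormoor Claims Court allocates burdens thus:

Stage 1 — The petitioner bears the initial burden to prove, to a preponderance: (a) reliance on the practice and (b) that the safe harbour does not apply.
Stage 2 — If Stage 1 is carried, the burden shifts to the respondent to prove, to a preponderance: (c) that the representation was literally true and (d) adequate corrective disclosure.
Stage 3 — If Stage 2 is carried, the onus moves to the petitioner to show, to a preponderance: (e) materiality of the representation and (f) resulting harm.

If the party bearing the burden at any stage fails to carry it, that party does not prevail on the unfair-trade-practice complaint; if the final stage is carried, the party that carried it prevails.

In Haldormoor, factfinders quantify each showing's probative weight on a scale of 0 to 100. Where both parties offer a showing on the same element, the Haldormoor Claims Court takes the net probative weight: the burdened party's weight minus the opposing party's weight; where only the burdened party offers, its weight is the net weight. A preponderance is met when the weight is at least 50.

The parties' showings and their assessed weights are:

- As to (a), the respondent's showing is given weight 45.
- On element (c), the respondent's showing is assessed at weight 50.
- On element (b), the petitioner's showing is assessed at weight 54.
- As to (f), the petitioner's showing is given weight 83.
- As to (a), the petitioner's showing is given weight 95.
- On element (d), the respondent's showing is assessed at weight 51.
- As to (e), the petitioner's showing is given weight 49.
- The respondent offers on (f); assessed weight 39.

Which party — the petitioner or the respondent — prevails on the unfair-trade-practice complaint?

Stage 1 — burden on petitioner; standard: a preponderance (weight is at least 50).
    (a): 95 − 45 = 50 ≥ 50 [met]
    (b): 54 ≥ 50 [met]
  Stage 1 is satisfied; the onus moves to the respondent.
Stage 2 — burden on respondent; standard: a preponderance (weight is at least 50).
    (c): 50 ≥ 50 [met]
    (d): 51 ≥ 50 [met]
  The respondent carries Stage 2; the petitioner now bears the burden.
Stage 3 — burden on petitioner; standard: a preponderance (weight is at least 50).
    (e): 49 < 50 [not met]
    (f): 83 − 39 = 44 < 50 [not met]
  The petitioner does not carry Stage 3.
The respondent prevails.

respondent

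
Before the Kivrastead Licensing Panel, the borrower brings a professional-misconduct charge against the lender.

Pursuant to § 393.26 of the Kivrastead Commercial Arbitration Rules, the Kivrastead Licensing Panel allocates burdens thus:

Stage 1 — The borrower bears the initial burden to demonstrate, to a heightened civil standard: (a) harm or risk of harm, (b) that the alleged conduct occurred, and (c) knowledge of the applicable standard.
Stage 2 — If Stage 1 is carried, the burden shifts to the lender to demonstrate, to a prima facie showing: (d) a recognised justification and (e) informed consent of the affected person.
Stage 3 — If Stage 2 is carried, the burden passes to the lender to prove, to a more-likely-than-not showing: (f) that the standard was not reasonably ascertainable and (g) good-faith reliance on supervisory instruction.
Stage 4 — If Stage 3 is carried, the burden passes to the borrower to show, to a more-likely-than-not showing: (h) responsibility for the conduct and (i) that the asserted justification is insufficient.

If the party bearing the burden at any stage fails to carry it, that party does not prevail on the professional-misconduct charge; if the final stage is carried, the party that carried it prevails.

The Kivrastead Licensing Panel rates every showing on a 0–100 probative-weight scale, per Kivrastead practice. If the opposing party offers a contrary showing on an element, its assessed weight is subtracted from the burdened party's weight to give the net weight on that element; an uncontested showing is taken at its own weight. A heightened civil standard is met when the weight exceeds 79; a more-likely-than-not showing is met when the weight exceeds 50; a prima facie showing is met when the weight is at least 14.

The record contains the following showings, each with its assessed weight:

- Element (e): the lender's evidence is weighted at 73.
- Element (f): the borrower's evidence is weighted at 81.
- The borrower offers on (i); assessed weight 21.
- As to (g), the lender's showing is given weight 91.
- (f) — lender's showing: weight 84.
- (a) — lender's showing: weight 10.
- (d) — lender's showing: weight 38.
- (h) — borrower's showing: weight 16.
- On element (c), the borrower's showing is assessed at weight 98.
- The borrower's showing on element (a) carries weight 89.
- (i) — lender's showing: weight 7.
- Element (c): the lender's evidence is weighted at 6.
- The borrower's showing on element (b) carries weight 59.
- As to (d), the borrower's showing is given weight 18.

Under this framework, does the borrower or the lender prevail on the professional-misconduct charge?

lender

At Stage 1 the borrower must meet a heightened civil standard (weight exceeds 79): on (a) the weight is 89 less the opposing 10 gives net 79, which does not exceed 79, so (a) does not meet the standard; on (b) the weight is 59, which does not exceed 79, so (b) does not meet the standard; on (c) the weight is 98 less the opposing 6 gives net 92, > 79, so (c) meets the standard.
  Not every element is met, so the borrower fails to carry Stage 1.
The lender prevails.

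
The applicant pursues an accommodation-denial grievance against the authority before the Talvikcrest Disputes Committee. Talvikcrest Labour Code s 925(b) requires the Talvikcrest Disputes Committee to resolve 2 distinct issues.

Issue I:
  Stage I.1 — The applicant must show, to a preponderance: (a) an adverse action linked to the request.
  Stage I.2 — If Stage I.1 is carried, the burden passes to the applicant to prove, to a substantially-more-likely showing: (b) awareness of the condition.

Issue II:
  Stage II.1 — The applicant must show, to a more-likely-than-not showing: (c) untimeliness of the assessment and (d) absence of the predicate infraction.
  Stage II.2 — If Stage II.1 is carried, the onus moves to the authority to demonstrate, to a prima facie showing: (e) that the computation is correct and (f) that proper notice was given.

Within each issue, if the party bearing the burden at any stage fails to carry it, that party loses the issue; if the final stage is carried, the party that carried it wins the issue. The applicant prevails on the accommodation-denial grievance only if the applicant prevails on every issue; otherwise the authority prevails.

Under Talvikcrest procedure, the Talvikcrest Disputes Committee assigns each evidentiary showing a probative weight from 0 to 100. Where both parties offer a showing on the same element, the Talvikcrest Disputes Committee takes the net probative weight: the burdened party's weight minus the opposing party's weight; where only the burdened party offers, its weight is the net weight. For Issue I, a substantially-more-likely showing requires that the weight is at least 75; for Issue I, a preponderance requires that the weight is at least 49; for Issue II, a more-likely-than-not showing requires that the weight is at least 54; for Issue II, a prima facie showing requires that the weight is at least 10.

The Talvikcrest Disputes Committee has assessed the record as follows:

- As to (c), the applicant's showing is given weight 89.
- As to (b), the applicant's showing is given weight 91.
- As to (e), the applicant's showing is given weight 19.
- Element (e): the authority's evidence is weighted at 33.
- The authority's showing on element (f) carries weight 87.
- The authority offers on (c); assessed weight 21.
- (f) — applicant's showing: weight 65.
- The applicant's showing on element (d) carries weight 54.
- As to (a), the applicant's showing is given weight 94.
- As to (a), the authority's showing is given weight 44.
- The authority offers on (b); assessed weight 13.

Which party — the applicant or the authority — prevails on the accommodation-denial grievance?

authority

— Issue I —
Stage I.1 (applicant, a preponderance, weight is at least 49): (a) net 94−44=50 ≥ 49 — meets.
  Stage I.1 carried; the burden remains with the applicant.
Stage I.2 (applicant, a substantially-more-likely showing, weight is at least 75): (b) net 91−13=78 ≥ 75 — meets.
  The applicant carries the last stage.
All stages carried — the applicant prevails on this issue.
— Issue II —
Stage II.1 (applicant, a more-likely-than-not showing, weight is at least 54): (c) net 89−21=68 ≥ 54 — meets; (d) 54 ≥ 54 — meets.
  All elements met. The burden passes to the authority.
Stage II.2 (authority, a prima facie showing, weight is at least 10): (e) net 33−19=14 ≥ 10 — meets; (f) net 87−65=22 ≥ 10 — meets.
  All elements met at the final stage.
Every stage carried; the authority prevails on this issue.
Per-issue: Issue I → applicant; Issue II → authority. The applicant must prevail on every issue; overall, the authority prevails.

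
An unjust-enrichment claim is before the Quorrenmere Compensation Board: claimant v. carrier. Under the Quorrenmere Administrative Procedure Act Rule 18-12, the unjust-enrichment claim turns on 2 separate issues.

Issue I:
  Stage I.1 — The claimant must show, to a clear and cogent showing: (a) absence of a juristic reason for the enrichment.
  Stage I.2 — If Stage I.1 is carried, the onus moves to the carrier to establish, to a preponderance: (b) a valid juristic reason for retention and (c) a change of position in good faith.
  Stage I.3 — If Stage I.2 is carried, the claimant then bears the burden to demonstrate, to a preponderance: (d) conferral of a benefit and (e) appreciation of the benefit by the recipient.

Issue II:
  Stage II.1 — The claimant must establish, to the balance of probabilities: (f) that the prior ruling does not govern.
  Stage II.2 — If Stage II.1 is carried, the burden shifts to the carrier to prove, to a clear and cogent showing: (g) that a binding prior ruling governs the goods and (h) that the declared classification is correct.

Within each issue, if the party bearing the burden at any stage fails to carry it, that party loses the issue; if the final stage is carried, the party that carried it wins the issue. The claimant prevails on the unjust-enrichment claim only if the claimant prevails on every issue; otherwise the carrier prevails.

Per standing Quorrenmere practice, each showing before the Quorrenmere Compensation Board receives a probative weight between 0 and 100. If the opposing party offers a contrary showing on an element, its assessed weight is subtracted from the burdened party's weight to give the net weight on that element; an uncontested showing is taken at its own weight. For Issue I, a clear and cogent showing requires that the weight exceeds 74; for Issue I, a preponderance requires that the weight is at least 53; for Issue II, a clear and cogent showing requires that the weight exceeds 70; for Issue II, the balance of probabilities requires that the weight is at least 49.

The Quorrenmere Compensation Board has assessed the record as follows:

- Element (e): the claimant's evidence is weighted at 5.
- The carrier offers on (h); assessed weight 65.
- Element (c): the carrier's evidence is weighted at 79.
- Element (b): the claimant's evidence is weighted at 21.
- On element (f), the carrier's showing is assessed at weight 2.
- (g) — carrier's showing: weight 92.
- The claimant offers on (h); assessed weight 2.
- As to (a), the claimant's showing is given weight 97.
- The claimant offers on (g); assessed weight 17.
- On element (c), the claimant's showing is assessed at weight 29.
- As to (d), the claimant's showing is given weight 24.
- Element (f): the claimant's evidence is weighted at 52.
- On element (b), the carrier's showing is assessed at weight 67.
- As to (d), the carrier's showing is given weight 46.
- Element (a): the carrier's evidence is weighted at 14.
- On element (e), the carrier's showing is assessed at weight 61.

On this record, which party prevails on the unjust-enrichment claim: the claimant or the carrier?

claimant

— Issue I —
At Stage I.1 the claimant must meet a clear and cogent showing (weight exceeds 74): on (a) the weight is 97 less the opposing 14 gives net 83, > 74, so (a) meets the standard.
  Stage I.1 is satisfied; the onus moves to the carrier.
At Stage I.2 the carrier must meet a preponderance (weight is at least 53): on (b) the weight is 67 less the opposing 21 gives net 46, < 53, so (b) does not meet the standard; on (c) the weight is 79 less the opposing 29 gives net 50, < 53, so (c) does not meet the standard.
  The carrier does not carry Stage I.2.
The claimant prevails on this issue.
— Issue II —
At Stage II.1 the claimant must meet the balance of probabilities (weight is at least 49): on (f) the weight is 52 less the opposing 2 gives net 50, ≥ 49, so (f) meets the standard.
  Stage II.1 carried; the burden shifts to the carrier.
At Stage II.2 the carrier must meet a clear and cogent showing (weight exceeds 70): on (g) the weight is 92 less the opposing 17 gives net 75, > 70, so (g) meets the standard; on (h) the weight is 65 less the opposing 2 gives net 63, ≤ 70, so (h) does not meet the standard.
  The carrier does not carry Stage II.2.
The analysis ends at Stage II.2; the claimant prevails on this issue.
Per-issue: Issue I → claimant; Issue II → claimant. The claimant must prevail on every issue; overall, the claimant prevails.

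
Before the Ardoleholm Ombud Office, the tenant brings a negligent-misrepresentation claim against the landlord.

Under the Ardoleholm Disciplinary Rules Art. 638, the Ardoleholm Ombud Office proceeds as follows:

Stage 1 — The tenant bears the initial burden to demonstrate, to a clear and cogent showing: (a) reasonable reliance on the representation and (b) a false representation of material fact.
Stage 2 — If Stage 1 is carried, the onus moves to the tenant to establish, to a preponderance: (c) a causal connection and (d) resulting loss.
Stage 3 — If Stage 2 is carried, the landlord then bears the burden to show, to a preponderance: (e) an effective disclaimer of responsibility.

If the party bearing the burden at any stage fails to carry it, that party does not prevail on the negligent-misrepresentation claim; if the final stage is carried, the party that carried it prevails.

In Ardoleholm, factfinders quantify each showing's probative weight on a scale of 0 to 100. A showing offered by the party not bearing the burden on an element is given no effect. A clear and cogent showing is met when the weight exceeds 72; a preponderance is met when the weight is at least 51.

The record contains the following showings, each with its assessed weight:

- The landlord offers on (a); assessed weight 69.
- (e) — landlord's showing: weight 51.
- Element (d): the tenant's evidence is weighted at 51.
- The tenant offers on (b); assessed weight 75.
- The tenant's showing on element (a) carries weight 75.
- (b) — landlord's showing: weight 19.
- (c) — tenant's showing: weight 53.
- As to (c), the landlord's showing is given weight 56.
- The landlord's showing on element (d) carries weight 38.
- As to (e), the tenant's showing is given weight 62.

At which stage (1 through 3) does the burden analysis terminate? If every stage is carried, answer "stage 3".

stage 3

Stage 1 — burden on tenant; standard: a clear and cogent showing (weight exceeds 72).
    (a): 75 (landlord's 69 disregarded) > 72 [met]
    (b): 75 (landlord's 19 disregarded) > 72 [met]
  All elements met. The tenant retains the burden for Stage 2.
Stage 2 — burden on tenant; standard: a preponderance (weight is at least 51).
    (c): 53 (landlord's 56 disregarded) ≥ 51 [met]
    (d): 51 (landlord's 38 disregarded) ≥ 51 [met]
  Stage 2 is satisfied; the onus moves to the landlord.
Stage 3 — burden on landlord; standard: a preponderance (weight is at least 51).
    (e): 51 (tenant's 62 disregarded) ≥ 51 [met]
  The landlord carries the last stage.
With every stage satisfied, the landlord prevails.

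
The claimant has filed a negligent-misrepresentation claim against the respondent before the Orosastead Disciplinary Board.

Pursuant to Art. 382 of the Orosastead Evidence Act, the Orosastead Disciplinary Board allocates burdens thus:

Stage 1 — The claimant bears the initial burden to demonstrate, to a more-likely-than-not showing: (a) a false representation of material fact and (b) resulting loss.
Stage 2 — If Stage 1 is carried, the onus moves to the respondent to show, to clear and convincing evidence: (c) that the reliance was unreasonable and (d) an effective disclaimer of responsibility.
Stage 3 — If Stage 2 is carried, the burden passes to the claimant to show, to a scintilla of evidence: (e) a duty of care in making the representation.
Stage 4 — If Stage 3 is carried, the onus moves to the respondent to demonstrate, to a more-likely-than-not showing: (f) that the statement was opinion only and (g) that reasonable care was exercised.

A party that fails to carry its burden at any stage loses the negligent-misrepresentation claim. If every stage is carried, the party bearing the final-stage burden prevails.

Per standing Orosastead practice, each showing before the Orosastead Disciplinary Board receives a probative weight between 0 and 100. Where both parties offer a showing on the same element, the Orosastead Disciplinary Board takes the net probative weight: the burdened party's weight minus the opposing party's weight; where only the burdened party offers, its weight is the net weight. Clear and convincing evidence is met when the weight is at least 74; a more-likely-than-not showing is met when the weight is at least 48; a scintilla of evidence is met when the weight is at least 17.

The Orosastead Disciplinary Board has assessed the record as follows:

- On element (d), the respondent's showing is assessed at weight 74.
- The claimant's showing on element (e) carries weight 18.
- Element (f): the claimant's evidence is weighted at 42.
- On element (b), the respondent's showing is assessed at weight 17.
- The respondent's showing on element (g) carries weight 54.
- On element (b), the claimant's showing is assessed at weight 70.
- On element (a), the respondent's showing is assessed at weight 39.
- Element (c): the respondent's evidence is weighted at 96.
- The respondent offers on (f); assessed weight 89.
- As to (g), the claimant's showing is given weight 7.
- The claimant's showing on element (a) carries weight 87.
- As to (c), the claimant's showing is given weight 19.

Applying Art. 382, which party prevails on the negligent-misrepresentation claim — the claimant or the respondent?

claimant

Stage 1 — burden on claimant; standard: a more-likely-than-not showing (weight is at least 48).
    (a): 87 − 39 = 48 ≥ 48 [met]
    (b): 70 − 17 = 53 ≥ 48 [met]
  All elements met. The burden passes to the respondent.
Stage 2 — burden on respondent; standard: clear and convincing evidence (weight is at least 74).
    (c): 96 − 19 = 77 ≥ 74 [met]
    (d): 74 ≥ 74 [met]
  The respondent carries Stage 2; the claimant now bears the burden.
Stage 3 — burden on claimant; standard: a scintilla of evidence (weight is at least 17).
    (e): 18 ≥ 17 [met]
  All elements met. The burden passes to the respondent.
Stage 4 — burden on respondent; standard: a more-likely-than-not showing (weight is at least 48).
    (f): 89 − 42 = 47 < 48 [not met]
    (g): 54 − 7 = 47 < 48 [not met]
  Not every element is met, so the respondent fails to carry Stage 4.
The claimant prevails.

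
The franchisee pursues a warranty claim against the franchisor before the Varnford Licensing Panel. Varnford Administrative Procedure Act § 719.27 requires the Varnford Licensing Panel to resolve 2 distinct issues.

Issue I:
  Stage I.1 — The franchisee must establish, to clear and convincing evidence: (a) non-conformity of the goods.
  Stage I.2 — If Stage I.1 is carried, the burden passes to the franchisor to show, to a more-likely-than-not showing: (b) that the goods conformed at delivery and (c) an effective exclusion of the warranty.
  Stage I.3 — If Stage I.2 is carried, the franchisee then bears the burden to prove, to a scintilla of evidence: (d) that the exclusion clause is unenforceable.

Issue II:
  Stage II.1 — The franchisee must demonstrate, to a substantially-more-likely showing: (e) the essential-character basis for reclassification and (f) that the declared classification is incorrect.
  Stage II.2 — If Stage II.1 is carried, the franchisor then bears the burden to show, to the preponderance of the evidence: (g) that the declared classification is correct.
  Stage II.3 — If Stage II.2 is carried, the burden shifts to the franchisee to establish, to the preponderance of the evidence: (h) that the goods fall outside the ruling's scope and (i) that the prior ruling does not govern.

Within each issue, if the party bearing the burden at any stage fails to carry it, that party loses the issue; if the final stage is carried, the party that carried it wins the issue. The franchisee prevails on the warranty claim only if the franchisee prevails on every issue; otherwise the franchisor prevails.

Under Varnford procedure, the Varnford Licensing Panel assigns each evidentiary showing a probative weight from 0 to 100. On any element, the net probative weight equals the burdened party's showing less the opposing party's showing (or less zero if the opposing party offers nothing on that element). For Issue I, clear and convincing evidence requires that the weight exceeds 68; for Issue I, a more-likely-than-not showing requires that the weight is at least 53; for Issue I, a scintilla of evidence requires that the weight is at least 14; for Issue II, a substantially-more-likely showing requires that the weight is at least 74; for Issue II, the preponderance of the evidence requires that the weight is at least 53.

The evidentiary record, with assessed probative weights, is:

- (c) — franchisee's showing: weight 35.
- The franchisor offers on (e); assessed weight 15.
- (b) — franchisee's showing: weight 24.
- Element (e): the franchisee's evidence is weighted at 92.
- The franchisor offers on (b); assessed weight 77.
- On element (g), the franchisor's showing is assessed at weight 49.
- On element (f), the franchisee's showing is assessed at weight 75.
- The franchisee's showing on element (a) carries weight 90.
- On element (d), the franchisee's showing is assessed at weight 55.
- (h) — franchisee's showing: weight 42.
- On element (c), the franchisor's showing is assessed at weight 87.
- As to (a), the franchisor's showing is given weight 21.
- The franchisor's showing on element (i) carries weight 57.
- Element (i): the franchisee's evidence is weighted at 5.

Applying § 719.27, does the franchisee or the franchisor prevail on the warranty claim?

— Issue I —
Stage I.1 (franchisee, clear and convincing evidence, weight exceeds 68): (a) net 90−21=69 > 68 — meets.
  All elements met. The burden passes to the franchisor.
Stage I.2 (franchisor, a more-likely-than-not showing, weight is at least 53): (b) net 77−24=53 ≥ 53 — meets; (c) net 87−35=52 < 53 — fails.
  The franchisor does not carry Stage I.2.
The franchisee prevails on this issue.
— Issue II —
At Stage II.1 the franchisee must meet a substantially-more-likely showing (weight is at least 74): on (e) the weight is 92 less the opposing 15 gives net 77, ≥ 74, so (e) meets the standard; on (f) the weight is 75, ≥ 74, so (f) meets the standard.
  Stage II.1 carried; the burden shifts to the franchisor.
At Stage II.2 the franchisor must meet the preponderance of the evidence (weight is at least 53): on (g) the weight is 49, < 53, so (g) does not meet the standard.
  Not every element is met, so the franchisor fails to carry Stage II.2.
So the franchisee prevails on this issue.
Per-issue: Issue I → franchisee; Issue II → franchisee. The franchisee must prevail on every issue; overall, the franchisee prevails.

franchisee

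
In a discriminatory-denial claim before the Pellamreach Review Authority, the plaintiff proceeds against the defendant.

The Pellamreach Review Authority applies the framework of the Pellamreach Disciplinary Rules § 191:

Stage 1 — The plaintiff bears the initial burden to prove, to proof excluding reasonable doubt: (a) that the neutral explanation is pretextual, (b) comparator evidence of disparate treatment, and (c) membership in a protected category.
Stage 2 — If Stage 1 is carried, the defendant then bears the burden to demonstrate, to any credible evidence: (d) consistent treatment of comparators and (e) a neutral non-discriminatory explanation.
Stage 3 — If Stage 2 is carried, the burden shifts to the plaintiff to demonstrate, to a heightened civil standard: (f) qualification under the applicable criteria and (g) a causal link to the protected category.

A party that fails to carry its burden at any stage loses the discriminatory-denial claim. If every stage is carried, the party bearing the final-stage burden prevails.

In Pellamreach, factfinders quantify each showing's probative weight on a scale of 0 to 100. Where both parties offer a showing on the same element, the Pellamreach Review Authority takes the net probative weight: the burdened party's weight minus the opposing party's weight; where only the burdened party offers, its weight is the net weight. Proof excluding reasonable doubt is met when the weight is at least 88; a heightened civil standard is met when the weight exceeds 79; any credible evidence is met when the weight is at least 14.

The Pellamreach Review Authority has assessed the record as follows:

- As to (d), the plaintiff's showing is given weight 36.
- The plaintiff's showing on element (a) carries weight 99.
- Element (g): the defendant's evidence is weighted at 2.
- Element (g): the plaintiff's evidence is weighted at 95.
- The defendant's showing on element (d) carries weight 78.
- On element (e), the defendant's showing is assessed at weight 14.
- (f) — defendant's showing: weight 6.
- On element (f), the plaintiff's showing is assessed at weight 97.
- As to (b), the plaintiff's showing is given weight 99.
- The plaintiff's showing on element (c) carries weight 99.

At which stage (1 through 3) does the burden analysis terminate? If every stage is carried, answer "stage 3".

stage 3

Stage 1 (plaintiff, proof excluding reasonable doubt, weight is at least 88): (a) 99 ≥ 88 — meets; (b) 99 ≥ 88 — meets; (c) 99 ≥ 88 — meets.
  Stage 1 carried; the burden shifts to the defendant.
Stage 2 (defendant, any credible evidence, weight is at least 14): (d) net 78−36=42 ≥ 14 — meets; (e) 14 ≥ 14 — meets.
  All elements met. The burden passes to the plaintiff.
Stage 3 (plaintiff, a heightened civil standard, weight exceeds 79): (f) net 97−6=91 > 79 — meets; (g) net 95−2=93 > 79 — meets.
  All elements met at the final stage.
All stages carried — the plaintiff prevails.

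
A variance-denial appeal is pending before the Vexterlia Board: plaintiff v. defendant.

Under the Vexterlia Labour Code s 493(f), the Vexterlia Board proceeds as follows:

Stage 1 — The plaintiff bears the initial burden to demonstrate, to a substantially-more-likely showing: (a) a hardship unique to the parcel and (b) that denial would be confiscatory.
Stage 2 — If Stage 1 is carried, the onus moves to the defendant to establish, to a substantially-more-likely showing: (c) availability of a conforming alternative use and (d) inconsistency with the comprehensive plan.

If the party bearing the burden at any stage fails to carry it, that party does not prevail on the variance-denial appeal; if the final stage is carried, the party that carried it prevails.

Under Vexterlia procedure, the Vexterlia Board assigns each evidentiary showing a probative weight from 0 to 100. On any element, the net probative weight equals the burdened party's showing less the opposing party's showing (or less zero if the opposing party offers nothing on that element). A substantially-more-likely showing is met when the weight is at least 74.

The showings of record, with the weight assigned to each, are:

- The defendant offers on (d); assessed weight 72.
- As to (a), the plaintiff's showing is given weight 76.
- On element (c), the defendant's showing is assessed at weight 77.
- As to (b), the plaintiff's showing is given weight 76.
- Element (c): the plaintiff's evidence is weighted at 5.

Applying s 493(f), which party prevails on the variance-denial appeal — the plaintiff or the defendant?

Stage 1 (plaintiff, a substantially-more-likely showing, weight is at least 74): (a) 76 ≥ 74 — meets; (b) 76 ≥ 74 — meets.
  Stage 1 is satisfied; the onus moves to the defendant.
Stage 2 (defendant, a substantially-more-likely showing, weight is at least 74): (c) net 77−5=72 < 74 — fails; (d) 72 < 74 — fails.
  Stage 2 not carried; the defendant fails its burden.
The plaintiff prevails.

plaintiff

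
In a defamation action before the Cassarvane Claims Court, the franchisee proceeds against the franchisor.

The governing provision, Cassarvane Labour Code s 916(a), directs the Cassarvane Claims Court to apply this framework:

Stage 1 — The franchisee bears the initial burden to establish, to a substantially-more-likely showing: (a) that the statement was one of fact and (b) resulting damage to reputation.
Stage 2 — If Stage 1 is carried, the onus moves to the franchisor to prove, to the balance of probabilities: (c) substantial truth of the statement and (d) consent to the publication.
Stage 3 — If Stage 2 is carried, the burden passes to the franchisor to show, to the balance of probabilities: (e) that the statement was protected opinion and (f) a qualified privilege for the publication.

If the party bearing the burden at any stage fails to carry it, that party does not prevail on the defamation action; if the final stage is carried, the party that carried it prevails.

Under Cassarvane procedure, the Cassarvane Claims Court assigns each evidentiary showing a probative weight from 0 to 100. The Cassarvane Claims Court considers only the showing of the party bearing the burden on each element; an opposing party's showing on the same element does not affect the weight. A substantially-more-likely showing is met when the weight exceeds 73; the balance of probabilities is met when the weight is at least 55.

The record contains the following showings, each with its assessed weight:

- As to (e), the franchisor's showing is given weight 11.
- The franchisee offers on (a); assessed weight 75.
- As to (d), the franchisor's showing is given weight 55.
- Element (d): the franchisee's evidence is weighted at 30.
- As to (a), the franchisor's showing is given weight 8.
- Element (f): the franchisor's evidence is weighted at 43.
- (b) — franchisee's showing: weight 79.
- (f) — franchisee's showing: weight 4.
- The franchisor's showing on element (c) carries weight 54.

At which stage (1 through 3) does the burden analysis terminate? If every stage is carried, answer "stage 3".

stage 2

At Stage 1 the franchisee must meet a substantially-more-likely showing (weight exceeds 73): on (a) the weight is 75 (the franchisor's 8 is given no effect), > 73, so (a) meets the standard; on (b) the weight is 79, > 73, so (b) meets the standard.
  Stage 1 is satisfied; the onus moves to the franchisor.
At Stage 2 the franchisor must meet the balance of probabilities (weight is at least 55): on (c) the weight is 54, < 55, so (c) does not meet the standard; on (d) the weight is 55 (the franchisee's 30 is given no effect), which does reach 55, so (d) meets the standard.
  The franchisor does not carry Stage 2.
The franchisee prevails.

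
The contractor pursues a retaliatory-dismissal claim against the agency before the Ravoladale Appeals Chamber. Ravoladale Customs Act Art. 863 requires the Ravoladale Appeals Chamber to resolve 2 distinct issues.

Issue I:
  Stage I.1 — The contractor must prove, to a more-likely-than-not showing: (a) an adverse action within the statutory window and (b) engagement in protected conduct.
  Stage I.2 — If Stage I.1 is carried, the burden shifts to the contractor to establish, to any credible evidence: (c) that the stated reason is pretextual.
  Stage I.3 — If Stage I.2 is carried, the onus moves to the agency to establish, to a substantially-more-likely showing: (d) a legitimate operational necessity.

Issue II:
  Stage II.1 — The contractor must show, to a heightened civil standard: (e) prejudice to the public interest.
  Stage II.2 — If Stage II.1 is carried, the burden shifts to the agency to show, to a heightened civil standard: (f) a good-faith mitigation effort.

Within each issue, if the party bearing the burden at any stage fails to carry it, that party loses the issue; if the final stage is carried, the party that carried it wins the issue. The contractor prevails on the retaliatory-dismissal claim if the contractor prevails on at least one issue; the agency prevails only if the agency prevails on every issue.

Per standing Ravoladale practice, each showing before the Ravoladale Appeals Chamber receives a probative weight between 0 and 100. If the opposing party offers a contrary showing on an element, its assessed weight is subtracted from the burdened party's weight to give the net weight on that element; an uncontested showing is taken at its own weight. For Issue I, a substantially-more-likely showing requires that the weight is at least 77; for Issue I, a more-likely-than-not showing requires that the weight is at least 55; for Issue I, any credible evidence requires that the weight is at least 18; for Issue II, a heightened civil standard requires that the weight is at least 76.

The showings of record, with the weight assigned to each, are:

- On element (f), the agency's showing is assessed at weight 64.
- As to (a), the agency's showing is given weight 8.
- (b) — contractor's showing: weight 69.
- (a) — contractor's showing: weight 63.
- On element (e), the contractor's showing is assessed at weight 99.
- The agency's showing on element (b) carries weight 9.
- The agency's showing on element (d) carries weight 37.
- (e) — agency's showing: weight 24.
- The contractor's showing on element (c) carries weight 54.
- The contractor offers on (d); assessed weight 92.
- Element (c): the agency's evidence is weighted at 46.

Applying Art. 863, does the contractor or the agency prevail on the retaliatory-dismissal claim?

agency

— Issue I —
At Stage I.1 the contractor must meet a more-likely-than-not showing (weight is at least 55): on (a) the weight is 63 less the opposing 8 gives net 55, ≥ 55, so (a) meets the standard; on (b) the weight is 69 less the opposing 9 gives net 60, which does reach 55, so (b) meets the standard.
  All elements met. The contractor retains the burden for Stage I.2.
At Stage I.2 the contractor must meet any credible evidence (weight is at least 18): on (c) the weight is 54 less the opposing 46 gives net 8, < 18, so (c) does not meet the standard.
  Not every element is met, so the contractor fails to carry Stage I.2.
The analysis ends at Stage I.2; the agency prevails on this issue.
— Issue II —
Stage II.1 (contractor, a heightened civil standard, weight is at least 76): (e) net 99−24=75 < 76 — fails.
  Stage II.1 not carried; the contractor fails its burden.
The agency prevails on this issue.
Per-issue: Issue I → agency; Issue II → agency. The contractor must prevail on at least one issue; overall, the agency prevails.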